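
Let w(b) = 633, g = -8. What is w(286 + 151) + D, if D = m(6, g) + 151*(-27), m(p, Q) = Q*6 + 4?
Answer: -3488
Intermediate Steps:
m(p, Q) = 4 + 6*Q (m(p, Q) = 6*Q + 4 = 4 + 6*Q)
D = -4121 (D = (4 + 6*(-8)) + 151*(-27) = (4 - 48) - 4077 = -44 - 4077 = -4121)
w(286 + 151) + D = 633 - 4121 = -3488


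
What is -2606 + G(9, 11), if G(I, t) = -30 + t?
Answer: -2625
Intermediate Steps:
-2606 + G(9, 11) = -2606 + (-30 + 11) = -2606 - 19 = -2625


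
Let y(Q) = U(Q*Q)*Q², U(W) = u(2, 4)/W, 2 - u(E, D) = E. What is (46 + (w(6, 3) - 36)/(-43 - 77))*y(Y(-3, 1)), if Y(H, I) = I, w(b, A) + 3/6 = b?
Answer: 0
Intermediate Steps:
u(E, D) = 2 - E
w(b, A) = -½ + b
U(W) = 0 (U(W) = (2 - 1*2)/W = (2 - 2)/W = 0/W = 0)
y(Q) = 0 (y(Q) = 0*Q² = 0)
(46 + (w(6, 3) - 36)/(-43 - 77))*y(Y(-3, 1)) = (46 + ((-½ + 6) - 36)/(-43 - 77))*0 = (46 + (11/2 - 36)/(-120))*0 = (46 - 61/2*(-1/120))*0 = (46 + 61/240)*0 = (11101/240)*0 = 0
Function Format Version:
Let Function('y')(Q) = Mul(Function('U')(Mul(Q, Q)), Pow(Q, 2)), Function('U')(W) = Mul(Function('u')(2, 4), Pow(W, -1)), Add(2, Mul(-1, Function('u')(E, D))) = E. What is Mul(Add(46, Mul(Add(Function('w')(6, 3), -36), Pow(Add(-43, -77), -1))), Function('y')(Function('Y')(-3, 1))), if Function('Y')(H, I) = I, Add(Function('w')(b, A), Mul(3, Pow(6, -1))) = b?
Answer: 0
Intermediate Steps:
Function('u')(E, D) = Add(2, Mul(-1, E))
Function('w')(b, A) = Add(Rational(-1, 2), b)
Function('U')(W) = 0 (Function('U')(W) = Mul(Add(2, Mul(-1, 2)), Pow(W, -1)) = Mul(Add(2, -2), Pow(W, -1)) = Mul(0, Pow(W, -1)) = 0)
Function('y')(Q) = 0 (Function('y')(Q) = Mul(0, Pow(Q, 2)) = 0)
Mul(Add(46, Mul(Add(Function('w')(6, 3), -36), Pow(Add(-43, -77), -1))), Function('y')(Function('Y')(-3, 1))) = Mul(Add(46, Mul(Add(Add(Rational(-1, 2), 6), -36), Pow(Add(-43, -77), -1))), 0) = Mul(Add(46, Mul(Add(Rational(11, 2), -36), Pow(-120, -1))), 0) = Mul(Add(46, Mul(Rational(-61, 2), Rational(-1, 120))), 0) = Mul(Add(46, Rational(61, 240)), 0) = Mul(Rational(11101, 240), 0) = 0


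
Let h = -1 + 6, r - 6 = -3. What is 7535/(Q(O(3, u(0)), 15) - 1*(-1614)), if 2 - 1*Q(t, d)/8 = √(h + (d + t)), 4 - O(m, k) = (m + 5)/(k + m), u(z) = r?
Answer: 18423075/3983174 + 30140*√51/1991587 ≈ 4.7333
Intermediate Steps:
r = 3 (r = 6 - 3 = 3)
u(z) = 3
h = 5
O(m, k) = 4 - (5 + m)/(k + m) (O(m, k) = 4 - (m + 5)/(k + m) = 4 - (5 + m)/(k + m))
Q(t, d) = 16 - 8*√(5 + d + t) (Q(t, d) = 16 - 8*√(5 + (d + t)) = 16 - 8*√(5 + d + t))
7535/(Q(O(3, u(0)), 15) - 1*(-1614)) = 7535/((16 - 8*√(5 + 15 + (-5 + 3*3 + 4*3)/(3 + 3))) - 1*(-1614)) = 7535/((16 - 8*√(5 + 15 + (-5 + 9 + 12)/6)) + 1614) = 7535/((16 - 8*√(5 + 15 + (⅙)*16)) + 1614) = 7535/((16 - 8*√(5 + 15 + 8/3)) + 1614) = 7535/((16 - 16*√51/3) + 1614) = 7535/(1630 - 16*√51/3)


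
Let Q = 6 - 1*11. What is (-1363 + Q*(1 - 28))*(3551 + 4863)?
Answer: -10332392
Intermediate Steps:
Q = -5 (Q = 6 - 11 = -5)
(-1363 + Q*(1 - 28))*(3551 + 4863) = (-1363 - 5*(1 - 28))*(3551 + 4863) = (-1363 - 5*(-27))*8414 = (-1363 + 135)*8414 = -1228*8414 = -10332392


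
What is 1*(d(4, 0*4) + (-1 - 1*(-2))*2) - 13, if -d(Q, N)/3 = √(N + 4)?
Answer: -17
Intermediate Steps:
d(Q, N) = -3*√(4 + N) (d(Q, N) = -3*√(N + 4) = -3*√(4 + N))
1*(d(4, 0*4) + (-1 - 1*(-2))*2) - 13 = 1*(-3*√(4 + 0*4) + (-1 - 1*(-2))*2) - 13 = 1*(-3*√(4 + 0) + (-1 + 2)*2) - 13 = 1*(-3*√4 + 1*2) - 13 = 1*(-3*2 + 2) - 13 = 1*(-6 + 2) - 13 = 1*(-4) - 13 = -4 - 13 = -17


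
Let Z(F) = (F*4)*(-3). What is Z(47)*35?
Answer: -19740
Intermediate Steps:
Z(F) = -12*F (Z(F) = (4*F)*(-3) = -12*F)
Z(47)*35 = -12*47*35 = -564*35 = -19740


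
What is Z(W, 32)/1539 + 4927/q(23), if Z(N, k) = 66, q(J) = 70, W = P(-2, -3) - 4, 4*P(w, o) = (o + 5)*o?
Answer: 2529091/35910 ≈ 70.429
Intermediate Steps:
P(w, o) = o*(5 + o)/4 (P(w, o) = ((o + 5)*o)/4 = ((5 + o)*o)/4 = (o*(5 + o))/4 = o*(5 + o)/4)
W = -11/2 (W = (¼)*(-3)*(5 - 3) - 4 = (¼)*(-3)*2 - 4 = -3/2 - 4 = -11/2 ≈ -5.5000)
Z(W, 32)/1539 + 4927/q(23) = 66/1539 + 4927/70 = 66*(1/1539) + 4927*(1/70) = 22/513 + 4927/70 = 2529091/35910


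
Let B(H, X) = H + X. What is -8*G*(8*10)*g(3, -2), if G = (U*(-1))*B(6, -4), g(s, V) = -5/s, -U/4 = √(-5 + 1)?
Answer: 51200*I/3 ≈ 17067.0*I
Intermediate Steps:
U = -8*I (U = -4*√(-5 + 1) = -8*I ≈ -8.0*I)
G = 16*I (G = (-8*I*(-1))*(6 - 4) = (8*I)*2 = 16*I ≈ 16.0*I)
-8*G*(8*10)*g(3, -2) = -8*16*I*(8*10)*(-5/3) = -8*16*I*80*(-5*⅓) = -8*16*I*80*(-5/3) = -8*16*I*(-400)/3 = -(-51200)*I/3 = 51200*I/3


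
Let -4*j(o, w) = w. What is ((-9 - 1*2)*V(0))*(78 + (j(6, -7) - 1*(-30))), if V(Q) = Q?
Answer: 0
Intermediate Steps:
j(o, w) = -w/4
((-9 - 1*2)*V(0))*(78 + (j(6, -7) - 1*(-30))) = ((-9 - 1*2)*0)*(78 + (-¼*(-7) - 1*(-30))) = ((-9 - 2)*0)*(78 + (7/4 + 30)) = (-11*0)*(78 + 127/4) = 0*(439/4) = 0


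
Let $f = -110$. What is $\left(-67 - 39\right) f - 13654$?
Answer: $-1994$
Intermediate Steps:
$\left(-67 - 39\right) f - 13654 = \left(-67 - 39\right) \left(-110\right) - 13654 = \left(-106\right) \left(-110\right) - 13654 = 11660 - 13654 = -1994$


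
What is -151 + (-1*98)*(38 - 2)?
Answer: -3679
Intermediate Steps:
-151 + (-1*98)*(38 - 2) = -151 - 98*36 = -151 - 3528 = -3679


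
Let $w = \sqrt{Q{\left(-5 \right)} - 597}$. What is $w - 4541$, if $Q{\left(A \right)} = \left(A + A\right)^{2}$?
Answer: $-4541 + i \sqrt{497} \approx -4541.0 + 22.293 i$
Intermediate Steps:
$Q{\left(A \right)} = 4 A^{2}$ ($Q{\left(A \right)} = \left(2 A\right)^{2} = 4 A^{2}$)
$w = i \sqrt{497}$ ($w = \sqrt{4 \left(-5\right)^{2} - 597} = \sqrt{4 \cdot 25 - 597} = \sqrt{100 - 597} = \sqrt{-497} = i \sqrt{497} \approx 22.293 i$)
$w - 4541 = i \sqrt{497} - 4541 = -4541 + i \sqrt{497}$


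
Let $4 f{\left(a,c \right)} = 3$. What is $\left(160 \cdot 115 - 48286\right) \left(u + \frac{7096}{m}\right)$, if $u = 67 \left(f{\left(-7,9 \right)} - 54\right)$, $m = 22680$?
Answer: $\frac{201505044997}{1890} \approx 1.0662 \cdot 10^{8}$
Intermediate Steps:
$f{\left(a,c \right)} = \frac{3}{4}$ ($f{\left(a,c \right)} = \frac{1}{4} \cdot 3 = \frac{3}{4}$)
$u = - \frac{14271}{4}$ ($u = 67 \left(\frac{3}{4} - 54\right) = 67 \left(- \frac{213}{4}\right) = - \frac{14271}{4} \approx -3567.8$)
$\left(160 \cdot 115 - 48286\right) \left(u + \frac{7096}{m}\right) = \left(160 \cdot 115 - 48286\right) \left(- \frac{14271}{4} + \frac{7096}{22680}\right) = \left(18400 - 48286\right) \left(- \frac{14271}{4} + 7096 \cdot \frac{1}{22680}\right) = - 29886 \left(- \frac{14271}{4} + \frac{887}{2835}\right) = \left(-29886\right) \left(- \frac{40454737}{11340}\right) = \frac{201505044997}{1890}$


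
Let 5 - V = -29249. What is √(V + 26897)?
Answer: 3*√6239 ≈ 236.96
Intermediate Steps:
V = 29254 (V = 5 - 1*(-29249) = 5 + 29249 = 29254)
√(V + 26897) = √(29254 + 26897) = √56151 = 3*√6239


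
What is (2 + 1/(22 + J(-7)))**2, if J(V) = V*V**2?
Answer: 410881/103041 ≈ 3.9875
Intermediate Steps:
J(V) = V**3
(2 + 1/(22 + J(-7)))**2 = (2 + 1/(22 + (-7)**3))**2 = (2 + 1/(22 - 343))**2 = (2 + 1/(-321))**2 = (2 - 1/321)**2 = (641/321)**2 = 410881/103041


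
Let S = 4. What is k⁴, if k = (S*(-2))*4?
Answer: 1048576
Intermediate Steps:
k = -32 (k = (4*(-2))*4 = -8*4 = -32)
k⁴ = (-32)⁴ = 1048576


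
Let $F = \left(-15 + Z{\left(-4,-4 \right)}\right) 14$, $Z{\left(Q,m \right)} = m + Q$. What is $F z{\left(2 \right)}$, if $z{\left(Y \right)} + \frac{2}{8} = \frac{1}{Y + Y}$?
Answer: $0$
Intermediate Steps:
$Z{\left(Q,m \right)} = Q + m$
$z{\left(Y \right)} = - \frac{1}{4} + \frac{1}{2 Y}$ ($z{\left(Y \right)} = - \frac{1}{4} + \frac{1}{Y + Y} = - \frac{1}{4} + \frac{1}{2 Y}$)
$F = -322$ ($F = \left(-15 - 8\right) 14 = \left(-23\right) 14 = -322$)
$F z{\left(2 \right)} = - 322 \frac{2 - 2}{4 \cdot 2} = - 322 \cdot \frac{1}{4} \cdot \frac{1}{2} \left(2 - 2\right) = - 322 \cdot \frac{1}{4} \cdot \frac{1}{2} \cdot 0 = \left(-322\right) 0 = 0$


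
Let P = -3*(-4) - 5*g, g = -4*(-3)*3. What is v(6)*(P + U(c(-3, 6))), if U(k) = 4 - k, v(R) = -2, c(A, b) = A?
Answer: 322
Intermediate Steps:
g = 36 (g = 12*3 = 36)
P = -168 (P = -3*(-4) - 5*36 = 12 - 180 = -168)
v(6)*(P + U(c(-3, 6))) = -2*(-168 + (4 - 1*(-3))) = -2*(-168 + (4 + 3)) = -2*(-168 + 7) = -2*(-161) = 322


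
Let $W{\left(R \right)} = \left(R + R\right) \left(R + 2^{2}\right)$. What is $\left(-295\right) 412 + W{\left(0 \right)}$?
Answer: $-121540$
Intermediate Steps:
$W{\left(R \right)} = 2 R \left(4 + R\right)$ ($W{\left(R \right)} = 2 R \left(R + 4\right) = 2 R \left(4 + R\right)$)
$\left(-295\right) 412 + W{\left(0 \right)} = \left(-295\right) 412 + 2 \cdot 0 \left(4 + 0\right) = -121540 + 2 \cdot 0 \cdot 4 = -121540 + 0 = -121540$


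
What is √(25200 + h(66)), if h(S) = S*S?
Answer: 6*√821 ≈ 171.92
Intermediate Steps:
h(S) = S²
√(25200 + h(66)) = √(25200 + 66²) = √(25200 + 4356) = √29556 = 6*√821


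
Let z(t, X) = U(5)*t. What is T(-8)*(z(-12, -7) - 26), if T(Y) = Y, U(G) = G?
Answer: 688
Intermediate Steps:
z(t, X) = 5*t
T(-8)*(z(-12, -7) - 26) = -8*(5*(-12) - 26) = -8*(-60 - 26) = -8*(-86) = 688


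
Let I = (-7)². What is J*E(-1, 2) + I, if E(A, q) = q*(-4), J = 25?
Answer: -151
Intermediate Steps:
E(A, q) = -4*q
I = 49
J*E(-1, 2) + I = 25*(-4*2) + 49 = 25*(-8) + 49 = -200 + 49 = -151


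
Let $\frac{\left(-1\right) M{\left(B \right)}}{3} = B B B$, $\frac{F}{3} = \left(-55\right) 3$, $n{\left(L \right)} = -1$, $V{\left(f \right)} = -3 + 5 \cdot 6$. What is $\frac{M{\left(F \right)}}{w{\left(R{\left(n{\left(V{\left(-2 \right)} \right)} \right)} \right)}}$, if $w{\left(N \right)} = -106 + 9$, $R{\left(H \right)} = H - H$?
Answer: $- \frac{363862125}{97} \approx -3.7512 \cdot 10^{6}$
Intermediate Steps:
$V{\left(f \right)} = 27$ ($V{\left(f \right)} = -3 + 30 = 27$)
$R{\left(H \right)} = 0$
$w{\left(N \right)} = -97$
$F = -495$ ($F = 3 \left(\left(-55\right) 3\right) = 3 \left(-165\right) = -495$)
$M{\left(B \right)} = - 3 B^{3}$ ($M{\left(B \right)} = - 3 B B B = - 3 B^{2} B = - 3 B^{3}$)
$\frac{M{\left(F \right)}}{w{\left(R{\left(n{\left(V{\left(-2 \right)} \right)} \right)} \right)}} = \frac{\left(-3\right) \left(-495\right)^{3}}{-97} = \left(-3\right) \left(-121287375\right) \left(- \frac{1}{97}\right) = 363862125 \left(- \frac{1}{97}\right) = - \frac{363862125}{97}$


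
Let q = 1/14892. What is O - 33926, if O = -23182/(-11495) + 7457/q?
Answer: 1276125701592/11495 ≈ 1.1102e+8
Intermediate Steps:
q = 1/14892 ≈ 6.7150e-5
O = 1276515680962/11495 (O = -23182/(-11495) + 7457/(1/14892) = -23182*(-1/11495) + 7457*14892 = 23182/11495 + 111049644 = 1276515680962/11495 ≈ 1.1105e+8)
O - 33926 = 1276515680962/11495 - 33926 = 1276125701592/11495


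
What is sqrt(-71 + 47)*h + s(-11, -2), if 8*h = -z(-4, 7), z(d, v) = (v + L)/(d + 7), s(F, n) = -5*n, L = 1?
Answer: 10 - 2*I*sqrt(6)/3 ≈ 10.0 - 1.633*I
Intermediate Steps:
z(d, v) = (1 + v)/(7 + d) (z(d, v) = (v + 1)/(d + 7) = (1 + v)/(7 + d))
h = -1/3 (h = (-(1 + 7)/(7 - 4))/8 = (-8/3)/8 = (-1*8/3)/8 = (1/8)*(-8/3) = -1/3 ≈ -0.33333)
sqrt(-71 + 47)*h + s(-11, -2) = sqrt(-71 + 47)*(-1/3) - 5*(-2) = sqrt(-24)*(-1/3) + 10 = (2*I*sqrt(6))*(-1/3) + 10 = -2*I*sqrt(6)/3 + 10 = 10 - 2*I*sqrt(6)/3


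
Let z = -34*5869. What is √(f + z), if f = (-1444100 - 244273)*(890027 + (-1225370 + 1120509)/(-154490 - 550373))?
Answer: 16*I*√2916360268970020247002/704863 ≈ 1.2258e+6*I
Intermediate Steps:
f = -1059196084509354426/704863 (f = -1688373*(890027 - 104861/(-704863)) = -1688373*(890027 - 104861*(-1/704863)) = -1688373*(890027 + 104861/704863) = -1688373*627347206162/704863 = -1059196084509354426/704863 ≈ -1.5027e+12)
z = -199546
√(f + z) = √(-1059196084509354426/704863 - 199546) = √(-1059196225161946624/704863) = 16*I*√2916360268970020247002/704863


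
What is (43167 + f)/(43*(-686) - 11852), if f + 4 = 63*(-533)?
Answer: -4792/20675 ≈ -0.23178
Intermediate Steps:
f = -33583 (f = -4 + 63*(-533) = -4 - 33579 = -33583)
(43167 + f)/(43*(-686) - 11852) = (43167 - 33583)/(43*(-686) - 11852) = 9584/(-29498 - 11852) = 9584/(-41350) = 9584*(-1/41350) = -4792/20675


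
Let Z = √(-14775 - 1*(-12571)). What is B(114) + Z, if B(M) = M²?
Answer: 12996 + 2*I*√551 ≈ 12996.0 + 46.947*I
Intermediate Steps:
Z = 2*I*√551 (Z = √(-14775 + 12571) = √(-2204) = 2*I*√551 ≈ 46.947*I)
B(114) + Z = 114² + 2*I*√551 = 12996 + 2*I*√551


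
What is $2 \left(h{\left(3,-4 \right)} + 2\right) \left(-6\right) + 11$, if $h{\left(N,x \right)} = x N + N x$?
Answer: $275$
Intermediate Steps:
$h{\left(N,x \right)} = 2 N x$ ($h{\left(N,x \right)} = N x + N x = 2 N x$)
$2 \left(h{\left(3,-4 \right)} + 2\right) \left(-6\right) + 11 = 2 \left(2 \cdot 3 \left(-4\right) + 2\right) \left(-6\right) + 11 = 2 \left(-24 + 2\right) \left(-6\right) + 11 = 2 \left(-22\right) \left(-6\right) + 11 = \left(-44\right) \left(-6\right) + 11 = 264 + 11 = 275$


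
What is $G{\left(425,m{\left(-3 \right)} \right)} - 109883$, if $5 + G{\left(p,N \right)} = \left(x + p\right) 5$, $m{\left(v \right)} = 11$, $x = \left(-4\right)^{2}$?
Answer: $-107683$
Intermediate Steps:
$x = 16$
$G{\left(p,N \right)} = 75 + 5 p$ ($G{\left(p,N \right)} = -5 + \left(16 + p\right) 5 = -5 + \left(80 + 5 p\right) = 75 + 5 p$)
$G{\left(425,m{\left(-3 \right)} \right)} - 109883 = \left(75 + 5 \cdot 425\right) - 109883 = \left(75 + 2125\right) - 109883 = 2200 - 109883 = -107683$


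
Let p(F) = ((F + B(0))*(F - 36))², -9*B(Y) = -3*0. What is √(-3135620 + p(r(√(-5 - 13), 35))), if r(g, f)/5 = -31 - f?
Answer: 2*√3646168195 ≈ 1.2077e+5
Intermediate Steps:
B(Y) = 0 (B(Y) = -(-1)*0/3 = -⅑*0 = 0)
r(g, f) = -155 - 5*f (r(g, f) = 5*(-31 - f) = -155 - 5*f)
p(F) = F²*(-36 + F)² (p(F) = ((F + 0)*(F - 36))² = (F*(-36 + F))² = F²*(-36 + F)²)
√(-3135620 + p(r(√(-5 - 13), 35))) = √(-3135620 + (-155 - 5*35)²*(-36 + (-155 - 5*35))²) = √(-3135620 + (-155 - 175)²*(-36 + (-155 - 175))²) = √(-3135620 + (-330)²*(-36 - 330)²) = √(-3135620 + 108900*(-366)²) = √(-3135620 + 108900*133956) = √(-3135620 + 14587808400) = √14584672780 = 2*√3646168195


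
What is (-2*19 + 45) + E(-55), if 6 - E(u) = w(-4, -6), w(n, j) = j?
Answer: 19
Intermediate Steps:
E(u) = 12 (E(u) = 6 - 1*(-6) = 6 + 6 = 12)
(-2*19 + 45) + E(-55) = (-2*19 + 45) + 12 = (-38 + 45) + 12 = 7 + 12 = 19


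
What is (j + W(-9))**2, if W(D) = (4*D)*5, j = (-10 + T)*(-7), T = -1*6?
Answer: 4624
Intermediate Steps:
T = -6
j = 112 (j = (-10 - 6)*(-7) = -16*(-7) = 112)
W(D) = 20*D
(j + W(-9))**2 = (112 + 20*(-9))**2 = (112 - 180)**2 = (-68)**2 = 4624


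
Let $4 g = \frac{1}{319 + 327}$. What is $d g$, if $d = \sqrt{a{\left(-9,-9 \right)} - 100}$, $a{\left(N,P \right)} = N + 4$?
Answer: $\frac{i \sqrt{105}}{2584} \approx 0.0039655 i$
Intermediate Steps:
$a{\left(N,P \right)} = 4 + N$
$g = \frac{1}{2584}$ ($g = \frac{1}{4 \left(319 + 327\right)} = \frac{1}{4 \cdot 646} = \frac{1}{4} \cdot \frac{1}{646} = \frac{1}{2584} \approx 0.000387$)
$d = i \sqrt{105}$ ($d = \sqrt{\left(4 - 9\right) - 100} = \sqrt{-5 - 100} = \sqrt{-105} = i \sqrt{105} \approx 10.247 i$)
$d g = i \sqrt{105} \cdot \frac{1}{2584} = \frac{i \sqrt{105}}{2584}$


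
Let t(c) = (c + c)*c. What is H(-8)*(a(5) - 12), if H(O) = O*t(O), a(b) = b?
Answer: 7168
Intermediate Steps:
t(c) = 2*c**2 (t(c) = (2*c)*c = 2*c**2)
H(O) = 2*O**3 (H(O) = O*(2*O**2) = 2*O**3)
H(-8)*(a(5) - 12) = (2*(-8)**3)*(5 - 12) = (2*(-512))*(-7) = -1024*(-7) = 7168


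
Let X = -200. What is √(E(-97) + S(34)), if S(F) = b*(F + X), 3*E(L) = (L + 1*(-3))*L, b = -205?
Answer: √335370/3 ≈ 193.04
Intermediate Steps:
E(L) = L*(-3 + L)/3 (E(L) = ((L + 1*(-3))*L)/3 = ((L - 3)*L)/3 = ((-3 + L)*L)/3 = (L*(-3 + L))/3 = L*(-3 + L)/3)
S(F) = 41000 - 205*F (S(F) = -205*(F - 200) = -205*(-200 + F) = 41000 - 205*F)
√(E(-97) + S(34)) = √((⅓)*(-97)*(-3 - 97) + (41000 - 205*34)) = √((⅓)*(-97)*(-100) + (41000 - 6970)) = √(9700/3 + 34030) = √(111790/3) = √335370/3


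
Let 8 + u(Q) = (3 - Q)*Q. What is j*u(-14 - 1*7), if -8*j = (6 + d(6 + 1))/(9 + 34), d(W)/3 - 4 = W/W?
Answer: 1344/43 ≈ 31.256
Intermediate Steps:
d(W) = 15 (d(W) = 12 + 3*(W/W) = 12 + 3*1 = 12 + 3 = 15)
u(Q) = -8 + Q*(3 - Q) (u(Q) = -8 + (3 - Q)*Q = -8 + Q*(3 - Q))
j = -21/344 (j = -(6 + 15)/(8*(9 + 34)) = -21/(8*43) = -⅛*21/43 = -21/344 ≈ -0.061046)
j*u(-14 - 1*7) = -21*(-8 - (-14 - 1*7)² + 3*(-14 - 1*7))/344 = -21*(-8 - (-14 - 7)² + 3*(-14 - 7))/344 = -21*(-8 - 1*(-21)² + 3*(-21))/344 = -21*(-8 - 1*441 - 63)/344 = -21*(-8 - 441 - 63)/344 = -21/344*(-512) = 1344/43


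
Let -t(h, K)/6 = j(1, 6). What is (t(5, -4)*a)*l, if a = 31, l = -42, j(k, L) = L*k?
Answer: 46872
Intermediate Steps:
t(h, K) = -36
(t(5, -4)*a)*l = -36*31*(-42) = -1116*(-42) = 46872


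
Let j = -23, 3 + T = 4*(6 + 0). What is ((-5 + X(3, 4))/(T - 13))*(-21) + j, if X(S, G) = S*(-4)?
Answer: 173/8 ≈ 21.625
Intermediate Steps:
X(S, G) = -4*S
T = 21 (T = -3 + 4*(6 + 0) = -3 + 4*6 = -3 + 24 = 21)
((-5 + X(3, 4))/(T - 13))*(-21) + j = ((-5 - 4*3)/(21 - 13))*(-21) - 23 = ((-5 - 12)/8)*(-21) - 23 = -17*⅛*(-21) - 23 = -17/8*(-21) - 23 = 357/8 - 23 = 173/8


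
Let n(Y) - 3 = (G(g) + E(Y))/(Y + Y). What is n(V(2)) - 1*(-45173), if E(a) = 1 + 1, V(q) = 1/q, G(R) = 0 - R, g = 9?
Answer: 45169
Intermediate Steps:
G(R) = -R
V(q) = 1/q
E(a) = 2
n(Y) = 3 - 7/(2*Y) (n(Y) = 3 + (-1*9 + 2)/(Y + Y) = 3 + (-9 + 2)/((2*Y)) = 3 - 7/(2*Y))
n(V(2)) - 1*(-45173) = (3 - 7/(2*(1/2))) - 1*(-45173) = (3 - 7/(2*½)) + 45173 = (3 - 7/2*2) + 45173 = (3 - 7) + 45173 = -4 + 45173 = 45169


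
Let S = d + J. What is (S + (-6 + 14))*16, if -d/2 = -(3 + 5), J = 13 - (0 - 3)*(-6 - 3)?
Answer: 160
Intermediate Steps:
J = -14 (J = 13 - (-3)*(-9) = 13 - 1*27 = 13 - 27 = -14)
d = 16 (d = -(-2)*(3 + 5) = -(-2)*8 = -2*(-8) = 16)
S = 2 (S = 16 - 14 = 2)
(S + (-6 + 14))*16 = (2 + (-6 + 14))*16 = (2 + 8)*16 = 10*16 = 160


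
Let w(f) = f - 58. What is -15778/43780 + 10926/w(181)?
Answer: 79399931/897490 ≈ 88.469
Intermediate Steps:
w(f) = -58 + f
-15778/43780 + 10926/w(181) = -15778/43780 + 10926/(-58 + 181) = -15778*1/43780 + 10926/123 = -7889/21890 + 10926*(1/123) = -7889/21890 + 3642/41 = 79399931/897490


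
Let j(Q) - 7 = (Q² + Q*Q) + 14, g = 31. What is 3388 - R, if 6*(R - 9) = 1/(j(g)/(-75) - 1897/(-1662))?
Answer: 3476987788/1028997 ≈ 3379.0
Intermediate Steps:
j(Q) = 21 + 2*Q² (j(Q) = 7 + ((Q² + Q*Q) + 14) = 7 + ((Q² + Q²) + 14) = 7 + (2*Q² + 14) = 7 + (14 + 2*Q²) = 21 + 2*Q²)
R = 9254048/1028997 (R = 9 + 1/(6*((21 + 2*31²)/(-75) - 1897/(-1662))) = 9 + 1/(6*((21 + 2*961)*(-1/75) - 1897*(-1/1662))) = 9 + 1/(6*((21 + 1922)*(-1/75) + 1897/1662)) = 9 + 1/(6*(1943*(-1/75) + 1897/1662)) = 9 + 1/(6*(-1943/75 + 1897/1662)) = 9 + 1/(6*(-342999/13850)) = 9 + (⅙)*(-13850/342999) = 9 - 6925/1028997 = 9254048/1028997 ≈ 8.9933)
3388 - R = 3388 - 1*9254048/1028997 = 3388 - 9254048/1028997 = 3476987788/1028997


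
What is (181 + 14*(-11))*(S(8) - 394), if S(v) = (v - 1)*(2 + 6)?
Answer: -9126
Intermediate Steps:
S(v) = -8 + 8*v (S(v) = (-1 + v)*8 = -8 + 8*v)
(181 + 14*(-11))*(S(8) - 394) = (181 + 14*(-11))*((-8 + 8*8) - 394) = (181 - 154)*((-8 + 64) - 394) = 27*(56 - 394) = 27*(-338) = -9126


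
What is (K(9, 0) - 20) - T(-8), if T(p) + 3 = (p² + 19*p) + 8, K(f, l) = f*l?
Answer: 63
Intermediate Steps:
T(p) = 5 + p² + 19*p (T(p) = -3 + ((p² + 19*p) + 8) = -3 + (8 + p² + 19*p) = 5 + p² + 19*p)
(K(9, 0) - 20) - T(-8) = (9*0 - 20) - (5 + (-8)² + 19*(-8)) = (0 - 20) - (5 + 64 - 152) = -20 - 1*(-83) = -20 + 83 = 63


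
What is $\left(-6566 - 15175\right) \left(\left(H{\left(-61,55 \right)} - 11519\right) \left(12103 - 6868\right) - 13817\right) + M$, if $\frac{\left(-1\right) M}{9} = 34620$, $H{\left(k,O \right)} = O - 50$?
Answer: $1310756034207$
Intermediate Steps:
$H{\left(k,O \right)} = -50 + O$
$M = -311580$ ($M = \left(-9\right) 34620 = -311580$)
$\left(-6566 - 15175\right) \left(\left(H{\left(-61,55 \right)} - 11519\right) \left(12103 - 6868\right) - 13817\right) + M = \left(-6566 - 15175\right) \left(\left(\left(-50 + 55\right) - 11519\right) \left(12103 - 6868\right) - 13817\right) - 311580 = - 21741 \left(\left(5 - 11519\right) 5235 - 13817\right) - 311580 = - 21741 \left(\left(-11514\right) 5235 - 13817\right) - 311580 = - 21741 \left(-60275790 - 13817\right) - 311580 = \left(-21741\right) \left(-60289607\right) - 311580 = 1310756345787 - 311580 = 1310756034207$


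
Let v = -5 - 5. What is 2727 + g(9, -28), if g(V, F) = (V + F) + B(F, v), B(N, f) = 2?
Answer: 2710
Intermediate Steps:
v = -10
g(V, F) = 2 + F + V (g(V, F) = (V + F) + 2 = (F + V) + 2 = 2 + F + V)
2727 + g(9, -28) = 2727 + (2 - 28 + 9) = 2727 - 17 = 2710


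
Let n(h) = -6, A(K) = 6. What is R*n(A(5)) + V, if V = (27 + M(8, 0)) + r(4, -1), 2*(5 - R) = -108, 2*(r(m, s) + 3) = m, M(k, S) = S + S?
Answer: -328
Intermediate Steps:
M(k, S) = 2*S
r(m, s) = -3 + m/2
R = 59 (R = 5 - ½*(-108) = 5 + 54 = 59)
V = 26 (V = (27 + 2*0) + (-3 + (½)*4) = (27 + 0) + (-3 + 2) = 27 - 1 = 26)
R*n(A(5)) + V = 59*(-6) + 26 = -354 + 26 = -328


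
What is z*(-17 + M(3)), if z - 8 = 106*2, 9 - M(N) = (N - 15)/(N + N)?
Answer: -1320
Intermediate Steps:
M(N) = 9 - (-15 + N)/(2*N) (M(N) = 9 - (N - 15)/(N + N) = 9 - (-15 + N)/(2*N))
z = 220 (z = 8 + 106*2 = 8 + 212 = 220)
z*(-17 + M(3)) = 220*(-17 + (½)*(15 + 17*3)/3) = 220*(-17 + (½)*(⅓)*(15 + 51)) = 220*(-17 + (½)*(⅓)*66) = 220*(-17 + 11) = 220*(-6) = -1320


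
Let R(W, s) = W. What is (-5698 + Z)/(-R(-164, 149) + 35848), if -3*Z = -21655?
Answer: 4561/108036 ≈ 0.042217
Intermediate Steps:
Z = 21655/3 (Z = -⅓*(-21655) = 21655/3 ≈ 7218.3)
(-5698 + Z)/(-R(-164, 149) + 35848) = (-5698 + 21655/3)/(-1*(-164) + 35848) = 4561/(3*(164 + 35848)) = (4561/3)/36012 = (4561/3)*(1/36012) = 4561/108036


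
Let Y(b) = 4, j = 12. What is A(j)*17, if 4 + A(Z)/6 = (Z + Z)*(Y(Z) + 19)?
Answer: 55896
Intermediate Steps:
A(Z) = -24 + 276*Z (A(Z) = -24 + 6*((Z + Z)*(4 + 19)) = -24 + 6*((2*Z)*23) = -24 + 6*(46*Z) = -24 + 276*Z)
A(j)*17 = (-24 + 276*12)*17 = (-24 + 3312)*17 = 3288*17 = 55896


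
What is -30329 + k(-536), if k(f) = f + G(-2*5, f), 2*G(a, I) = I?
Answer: -31133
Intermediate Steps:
G(a, I) = I/2
k(f) = 3*f/2 (k(f) = f + f/2 = 3*f/2)
-30329 + k(-536) = -30329 + (3/2)*(-536) = -30329 - 804 = -31133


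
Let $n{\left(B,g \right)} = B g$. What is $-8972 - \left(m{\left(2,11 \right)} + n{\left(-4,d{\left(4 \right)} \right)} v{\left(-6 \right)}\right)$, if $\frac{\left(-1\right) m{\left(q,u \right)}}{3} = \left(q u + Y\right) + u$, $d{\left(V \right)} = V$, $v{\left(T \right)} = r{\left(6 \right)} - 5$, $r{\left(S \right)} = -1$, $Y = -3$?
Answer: $-8978$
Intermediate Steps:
$v{\left(T \right)} = -6$ ($v{\left(T \right)} = -1 - 5 = -6$)
$m{\left(q,u \right)} = 9 - 3 u - 3 q u$ ($m{\left(q,u \right)} = - 3 \left(\left(q u - 3\right) + u\right) = - 3 \left(\left(-3 + q u\right) + u\right) = - 3 \left(-3 + u + q u\right) = 9 - 3 u - 3 q u$)
$-8972 - \left(m{\left(2,11 \right)} + n{\left(-4,d{\left(4 \right)} \right)} v{\left(-6 \right)}\right) = -8972 - \left(\left(9 - 33 - 6 \cdot 11\right) + \left(-4\right) 4 \left(-6\right)\right) = -8972 - \left(\left(9 - 33 - 66\right) - -96\right) = -8972 - \left(-90 + 96\right) = -8972 - 6 = -8978$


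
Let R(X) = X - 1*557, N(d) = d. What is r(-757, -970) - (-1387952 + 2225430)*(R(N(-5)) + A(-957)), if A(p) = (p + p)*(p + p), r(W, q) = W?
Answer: -3067542893409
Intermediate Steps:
R(X) = -557 + X (R(X) = X - 557 = -557 + X)
A(p) = 4*p² (A(p) = (2*p)*(2*p) = 4*p²)
r(-757, -970) - (-1387952 + 2225430)*(R(N(-5)) + A(-957)) = -757 - (-1387952 + 2225430)*((-557 - 5) + 4*(-957)²) = -757 - 837478*(-562 + 4*915849) = -757 - 837478*(-562 + 3663396) = -757 - 837478*3662834 = -757 - 1*3067542892652 = -757 - 3067542892652 = -3067542893409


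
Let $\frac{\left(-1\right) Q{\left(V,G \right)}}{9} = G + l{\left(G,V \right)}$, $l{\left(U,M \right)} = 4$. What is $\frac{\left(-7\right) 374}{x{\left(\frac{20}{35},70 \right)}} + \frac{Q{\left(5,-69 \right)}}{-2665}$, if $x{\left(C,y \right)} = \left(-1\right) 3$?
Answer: $\frac{107311}{123} \approx 872.45$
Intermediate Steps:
$Q{\left(V,G \right)} = -36 - 9 G$ ($Q{\left(V,G \right)} = - 9 \left(G + 4\right) = - 9 \left(4 + G\right) = -36 - 9 G$)
$x{\left(C,y \right)} = -3$
$\frac{\left(-7\right) 374}{x{\left(\frac{20}{35},70 \right)}} + \frac{Q{\left(5,-69 \right)}}{-2665} = \frac{\left(-7\right) 374}{-3} + \frac{-36 - -621}{-2665} = \left(-2618\right) \left(- \frac{1}{3}\right) + \left(-36 + 621\right) \left(- \frac{1}{2665}\right) = \frac{2618}{3} + 585 \left(- \frac{1}{2665}\right) = \frac{2618}{3} - \frac{9}{41} = \frac{107311}{123}$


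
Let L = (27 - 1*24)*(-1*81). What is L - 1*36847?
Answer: -37090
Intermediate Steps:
L = -243 (L = (27 - 24)*(-81) = 3*(-81) = -243)
L - 1*36847 = -243 - 1*36847 = -243 - 36847 = -37090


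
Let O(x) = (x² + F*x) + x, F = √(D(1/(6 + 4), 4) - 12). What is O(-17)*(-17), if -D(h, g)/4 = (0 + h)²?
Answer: -4624 + 289*I*√301/5 ≈ -4624.0 + 1002.8*I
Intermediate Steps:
D(h, g) = -4*h² (D(h, g) = -4*(0 + h)² = -4*h²)
F = I*√301/5 (F = √(-4/(6 + 4)² - 12) = √(-4*(1/10)² - 12) = √(-4*(⅒)² - 12) = √(-4*1/100 - 12) = √(-1/25 - 12) = √(-301/25) = I*√301/5 ≈ 3.4699*I)
O(x) = x + x² + I*x*√301/5 (O(x) = (x² + (I*√301/5)*x) + x = (x² + I*x*√301/5) + x = x + x² + I*x*√301/5)
O(-17)*(-17) = ((⅕)*(-17)*(5 + 5*(-17) + I*√301))*(-17) = ((⅕)*(-17)*(5 - 85 + I*√301))*(-17) = ((⅕)*(-17)*(-80 + I*√301))*(-17) = (272 - 17*I*√301/5)*(-17) = -4624 + 289*I*√301/5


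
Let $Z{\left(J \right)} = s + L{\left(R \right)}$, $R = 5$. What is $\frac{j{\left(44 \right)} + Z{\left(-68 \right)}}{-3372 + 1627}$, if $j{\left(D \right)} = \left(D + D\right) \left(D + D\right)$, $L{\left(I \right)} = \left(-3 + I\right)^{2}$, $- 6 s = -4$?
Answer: $- \frac{23246}{5235} \approx -4.4405$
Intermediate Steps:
$s = \frac{2}{3}$ ($s = \left(- \frac{1}{6}\right) \left(-4\right) = \frac{2}{3} \approx 0.66667$)
$Z{\left(J \right)} = \frac{14}{3}$ ($Z{\left(J \right)} = \frac{2}{3} + \left(-3 + 5\right)^{2} = \frac{2}{3} + 2^{2} = \frac{2}{3} + 4 = \frac{14}{3}$)
$j{\left(D \right)} = 4 D^{2}$ ($j{\left(D \right)} = 2 D 2 D = 4 D^{2}$)
$\frac{j{\left(44 \right)} + Z{\left(-68 \right)}}{-3372 + 1627} = \frac{4 \cdot 44^{2} + \frac{14}{3}}{-3372 + 1627} = \frac{4 \cdot 1936 + \frac{14}{3}}{-1745} = \left(7744 + \frac{14}{3}\right) \left(- \frac{1}{1745}\right) = \frac{23246}{3} \left(- \frac{1}{1745}\right) = - \frac{23246}{5235}$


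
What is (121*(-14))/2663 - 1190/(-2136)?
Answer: -224707/2844084 ≈ -0.079009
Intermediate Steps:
(121*(-14))/2663 - 1190/(-2136) = -1694*1/2663 - 1190*(-1/2136) = -1694/2663 + 595/1068 = -224707/2844084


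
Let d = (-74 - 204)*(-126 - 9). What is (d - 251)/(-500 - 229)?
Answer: -37279/729 ≈ -51.137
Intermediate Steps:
d = 37530 (d = -278*(-135) = 37530)
(d - 251)/(-500 - 229) = (37530 - 251)/(-500 - 229) = 37279/(-729) = 37279*(-1/729) = -37279/729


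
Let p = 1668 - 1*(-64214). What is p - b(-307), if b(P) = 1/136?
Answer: 8959951/136 ≈ 65882.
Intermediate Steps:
b(P) = 1/136
p = 65882 (p = 1668 + 64214 = 65882)
p - b(-307) = 65882 - 1*1/136 = 65882 - 1/136 = 8959951/136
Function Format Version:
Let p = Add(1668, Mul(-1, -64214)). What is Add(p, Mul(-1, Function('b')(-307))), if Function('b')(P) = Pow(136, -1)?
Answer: Rational(8959951, 136) ≈ 65882.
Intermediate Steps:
Function('b')(P) = Rational(1, 136)
p = 65882 (p = Add(1668, 64214) = 65882)
Add(p, Mul(-1, Function('b')(-307))) = Add(65882, Mul(-1, Rational(1, 136))) = Add(65882, Rational(-1, 136)) = Rational(8959951, 136)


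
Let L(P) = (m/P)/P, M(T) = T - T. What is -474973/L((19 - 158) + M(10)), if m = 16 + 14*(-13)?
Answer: 9176953333/166 ≈ 5.5283e+7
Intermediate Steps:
M(T) = 0
m = -166 (m = 16 - 182 = -166)
L(P) = -166/P² (L(P) = (-166/P)/P = -166/P²)
-474973/L((19 - 158) + M(10)) = -474973*(-((19 - 158) + 0)²/166) = -474973*(-(-139 + 0)²/166) = -474973/((-166/(-139)²)) = -474973/((-166*1/19321)) = -474973/(-166/19321) = -474973*(-19321/166) = 9176953333/166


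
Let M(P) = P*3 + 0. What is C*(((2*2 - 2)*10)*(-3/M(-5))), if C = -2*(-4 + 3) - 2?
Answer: 0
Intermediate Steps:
M(P) = 3*P (M(P) = 3*P + 0 = 3*P)
C = 0 (C = -2*(-1) - 2 = 2 - 2 = 0)
C*(((2*2 - 2)*10)*(-3/M(-5))) = 0*(((2*2 - 2)*10)*(-3/(3*(-5)))) = 0*(((4 - 2)*10)*(-3/(-15))) = 0*((2*10)*(-3*(-1/15))) = 0*(20*(1/5)) = 0*4 = 0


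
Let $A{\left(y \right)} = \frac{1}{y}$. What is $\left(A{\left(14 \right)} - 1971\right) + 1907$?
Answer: $- \frac{895}{14} \approx -63.929$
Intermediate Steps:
$\left(A{\left(14 \right)} - 1971\right) + 1907 = \left(\frac{1}{14} - 1971\right) + 1907 = - \frac{27593}{14} + 1907 = - \frac{895}{14}$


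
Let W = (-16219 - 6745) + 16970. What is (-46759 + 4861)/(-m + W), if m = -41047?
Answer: -41898/35053 ≈ -1.1953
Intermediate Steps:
W = -5994 (W = -22964 + 16970 = -5994)
(-46759 + 4861)/(-m + W) = (-46759 + 4861)/(-1*(-41047) - 5994) = -41898/(41047 - 5994) = -41898/35053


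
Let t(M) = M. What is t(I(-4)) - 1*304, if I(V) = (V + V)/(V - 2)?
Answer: -908/3 ≈ -302.67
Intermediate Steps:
I(V) = 2*V/(-2 + V) (I(V) = (2*V)/(-2 + V) = 2*V/(-2 + V))
t(I(-4)) - 1*304 = 2*(-4)/(-2 - 4) - 1*304 = 2*(-4)/(-6) - 304 = 2*(-4)*(-1/6) - 304 = 4/3 - 304 = -908/3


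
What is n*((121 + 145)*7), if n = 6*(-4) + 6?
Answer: -33516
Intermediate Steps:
n = -18 (n = -24 + 6 = -18)
n*((121 + 145)*7) = -18*(121 + 145)*7 = -4788*7 = -18*1862 = -33516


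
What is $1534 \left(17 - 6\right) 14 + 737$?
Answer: $236973$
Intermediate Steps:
$1534 \left(17 - 6\right) 14 + 737 = 1534 \cdot 11 \cdot 14 + 737 = 1534 \cdot 154 + 737 = 236236 + 737 = 236973$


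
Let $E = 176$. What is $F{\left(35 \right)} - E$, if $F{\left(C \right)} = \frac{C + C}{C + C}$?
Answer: $-175$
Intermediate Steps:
$F{\left(C \right)} = 1$ ($F{\left(C \right)} = \frac{2 C}{2 C} = 2 C \frac{1}{2 C} = 1$)
$F{\left(35 \right)} - E = 1 - 176 = -175$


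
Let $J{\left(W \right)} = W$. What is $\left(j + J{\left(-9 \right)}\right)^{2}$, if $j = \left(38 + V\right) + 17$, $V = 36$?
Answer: $6724$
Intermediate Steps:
$j = 91$ ($j = \left(38 + 36\right) + 17 = 74 + 17 = 91$)
$\left(j + J{\left(-9 \right)}\right)^{2} = \left(91 - 9\right)^{2} = 82^{2} = 6724$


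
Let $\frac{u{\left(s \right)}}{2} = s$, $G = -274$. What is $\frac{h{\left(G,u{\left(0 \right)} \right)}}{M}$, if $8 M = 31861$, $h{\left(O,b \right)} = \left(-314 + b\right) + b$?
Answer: $- \frac{2512}{31861} \approx -0.078843$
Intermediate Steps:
$u{\left(s \right)} = 2 s$
$h{\left(O,b \right)} = -314 + 2 b$
$M = \frac{31861}{8}$ ($M = \frac{1}{8} \cdot 31861 = \frac{31861}{8} \approx 3982.6$)
$\frac{h{\left(G,u{\left(0 \right)} \right)}}{M} = \frac{-314 + 2 \cdot 2 \cdot 0}{\frac{31861}{8}} = \left(-314 + 2 \cdot 0\right) \frac{8}{31861} = \left(-314 + 0\right) \frac{8}{31861} = \left(-314\right) \frac{8}{31861} = - \frac{2512}{31861}$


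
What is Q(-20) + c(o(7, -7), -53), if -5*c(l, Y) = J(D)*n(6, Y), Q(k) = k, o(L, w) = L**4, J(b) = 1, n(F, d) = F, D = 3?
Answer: -106/5 ≈ -21.200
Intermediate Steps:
c(l, Y) = -6/5
Q(-20) + c(o(7, -7), -53) = -20 - 6/5 = -106/5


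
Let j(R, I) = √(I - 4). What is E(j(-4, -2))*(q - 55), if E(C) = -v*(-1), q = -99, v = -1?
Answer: 154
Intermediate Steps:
j(R, I) = √(-4 + I)
E(C) = -1 (E(C) = -1*(-1)*(-1) = 1*(-1) = -1)
E(j(-4, -2))*(q - 55) = -(-99 - 55) = -1*(-154) = 154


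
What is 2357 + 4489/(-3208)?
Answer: 7556767/3208 ≈ 2355.6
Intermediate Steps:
2357 + 4489/(-3208) = 2357 + 4489*(-1/3208) = 2357 - 4489/3208 = 7556767/3208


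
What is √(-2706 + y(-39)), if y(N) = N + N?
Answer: 4*I*√174 ≈ 52.764*I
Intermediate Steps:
y(N) = 2*N
√(-2706 + y(-39)) = √(-2706 + 2*(-39)) = √(-2706 - 78) = √(-2784) = 4*I*√174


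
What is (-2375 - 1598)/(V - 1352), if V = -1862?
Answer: 3973/3214 ≈ 1.2362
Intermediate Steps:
(-2375 - 1598)/(V - 1352) = (-2375 - 1598)/(-1862 - 1352) = -3973/(-3214) = -3973*(-1/3214) = 3973/3214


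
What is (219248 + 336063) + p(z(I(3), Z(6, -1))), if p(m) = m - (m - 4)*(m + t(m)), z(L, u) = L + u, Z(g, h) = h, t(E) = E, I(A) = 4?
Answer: 555320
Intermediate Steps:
p(m) = m - 2*m*(-4 + m) (p(m) = m - (m - 4)*(m + m) = m - (-4 + m)*2*m = m - 2*m*(-4 + m))
(219248 + 336063) + p(z(I(3), Z(6, -1))) = (219248 + 336063) + (4 - 1)*(9 - 2*(4 - 1)) = 555311 + 3*(9 - 2*3) = 555311 + 3*(9 - 6) = 555311 + 3*3 = 555311 + 9 = 555320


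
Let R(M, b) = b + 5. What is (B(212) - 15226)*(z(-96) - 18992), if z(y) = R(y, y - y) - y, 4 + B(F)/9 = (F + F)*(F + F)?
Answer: -30277021302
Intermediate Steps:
R(M, b) = 5 + b
B(F) = -36 + 36*F² (B(F) = -36 + 9*((F + F)*(F + F)) = -36 + 9*((2*F)*(2*F)) = -36 + 9*(4*F²) = -36 + 36*F²)
z(y) = 5 - y (z(y) = (5 + (y - y)) - y = (5 + 0) - y = 5 - y)
(B(212) - 15226)*(z(-96) - 18992) = ((-36 + 36*212²) - 15226)*((5 - 1*(-96)) - 18992) = ((-36 + 36*44944) - 15226)*((5 + 96) - 18992) = ((-36 + 1617984) - 15226)*(101 - 18992) = (1617948 - 15226)*(-18891) = 1602722*(-18891) = -30277021302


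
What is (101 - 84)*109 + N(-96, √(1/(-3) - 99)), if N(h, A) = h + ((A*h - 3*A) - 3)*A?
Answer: 11591 - I*√894 ≈ 11591.0 - 29.9*I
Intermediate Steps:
N(h, A) = h + A*(-3 - 3*A + A*h) (N(h, A) = h + ((-3*A + A*h) - 3)*A = h + (-3 - 3*A + A*h)*A = h + A*(-3 - 3*A + A*h))
(101 - 84)*109 + N(-96, √(1/(-3) - 99)) = (101 - 84)*109 + (-96 - 3*√(1/(-3) - 99) - 3*(√(1/(-3) - 99))² - 96*(√(1/(-3) - 99))²) = 17*109 + (-96 - 3*√(-⅓ - 99) - 3*(√(-⅓ - 99))² - 96*(√(-⅓ - 99))²) = 1853 + (-96 - I*√894 - 3*(√(-298/3))² - 96*(√(-298/3))²) = 1853 + (-96 - I*√894 - 3*(I*√894/3)² - 96*(I*√894/3)²) = 1853 + (-96 - I*√894 - 3*(-298/3) - 96*(-298/3)) = 1853 + (-96 - I*√894 + 298 + 9536) = 1853 + (9738 - I*√894) = 11591 - I*√894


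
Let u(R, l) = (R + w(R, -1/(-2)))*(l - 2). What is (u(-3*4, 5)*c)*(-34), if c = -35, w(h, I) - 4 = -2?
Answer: -35700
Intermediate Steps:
w(h, I) = 2 (w(h, I) = 4 - 2 = 2)
u(R, l) = (-2 + l)*(2 + R) (u(R, l) = (R + 2)*(l - 2) = (2 + R)*(-2 + l) = (-2 + l)*(2 + R))
(u(-3*4, 5)*c)*(-34) = ((-4 - (-6)*4 + 2*5 - 3*4*5)*(-35))*(-34) = ((-4 - 2*(-12) + 10 - 12*5)*(-35))*(-34) = ((-4 + 24 + 10 - 60)*(-35))*(-34) = -30*(-35)*(-34) = 1050*(-34) = -35700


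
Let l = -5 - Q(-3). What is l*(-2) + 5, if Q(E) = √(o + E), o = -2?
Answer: 15 + 2*I*√5 ≈ 15.0 + 4.4721*I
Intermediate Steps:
Q(E) = √(-2 + E)
l = -5 - I*√5 (l = -5 - √(-2 - 3) = -5 - √(-5) = -5 - I*√5 ≈ -5.0 - 2.2361*I)
l*(-2) + 5 = (-5 - I*√5)*(-2) + 5 = (10 + 2*I*√5) + 5 = 15 + 2*I*√5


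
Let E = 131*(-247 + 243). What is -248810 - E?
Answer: -248286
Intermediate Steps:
E = -524 (E = 131*(-4) = -524)
-248810 - E = -248810 - 1*(-524) = -248810 + 524 = -248286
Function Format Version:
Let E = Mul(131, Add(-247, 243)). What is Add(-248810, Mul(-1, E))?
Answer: -248286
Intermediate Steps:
E = -524 (E = Mul(131, -4) = -524)
Add(-248810, Mul(-1, E)) = Add(-248810, Mul(-1, -524)) = Add(-248810, 524) = -248286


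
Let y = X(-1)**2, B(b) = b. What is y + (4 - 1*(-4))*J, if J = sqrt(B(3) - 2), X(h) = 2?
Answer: 12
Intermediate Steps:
y = 4 (y = 2**2 = 4)
J = 1 (J = sqrt(3 - 2) = sqrt(1) = 1)
y + (4 - 1*(-4))*J = 4 + (4 - 1*(-4))*1 = 4 + (4 + 4)*1 = 4 + 8*1 = 4 + 8 = 12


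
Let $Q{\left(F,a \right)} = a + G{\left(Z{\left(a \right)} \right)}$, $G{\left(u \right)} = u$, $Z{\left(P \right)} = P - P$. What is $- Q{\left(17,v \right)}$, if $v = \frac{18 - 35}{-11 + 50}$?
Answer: $\frac{17}{39} \approx 0.4359$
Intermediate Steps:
$Z{\left(P \right)} = 0$
$v = - \frac{17}{39} \approx -0.4359$
$Q{\left(F,a \right)} = a$ ($Q{\left(F,a \right)} = a + 0 = a$)
$- Q{\left(17,v \right)} = \left(-1\right) \left(- \frac{17}{39}\right) = \frac{17}{39}$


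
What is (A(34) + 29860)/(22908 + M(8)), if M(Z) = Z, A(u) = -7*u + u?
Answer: 22/17 ≈ 1.2941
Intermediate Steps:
A(u) = -6*u
(A(34) + 29860)/(22908 + M(8)) = (-6*34 + 29860)/(22908 + 8) = (-204 + 29860)/22916 = 29656*(1/22916) = 22/17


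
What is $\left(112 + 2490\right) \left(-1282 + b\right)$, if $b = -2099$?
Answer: $-8797362$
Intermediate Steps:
$\left(112 + 2490\right) \left(-1282 + b\right) = \left(112 + 2490\right) \left(-1282 - 2099\right) = 2602 \left(-3381\right) = -8797362$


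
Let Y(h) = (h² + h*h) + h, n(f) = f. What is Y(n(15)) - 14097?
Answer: -13632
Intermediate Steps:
Y(h) = h + 2*h² (Y(h) = (h² + h²) + h = 2*h² + h = h + 2*h²)
Y(n(15)) - 14097 = 15*(1 + 2*15) - 14097 = 15*(1 + 30) - 14097 = 15*31 - 14097 = 465 - 14097 = -13632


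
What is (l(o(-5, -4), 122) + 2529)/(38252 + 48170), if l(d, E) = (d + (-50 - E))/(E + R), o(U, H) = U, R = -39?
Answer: 104865/3586513 ≈ 0.029239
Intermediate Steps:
l(d, E) = (-50 + d - E)/(-39 + E) (l(d, E) = (d + (-50 - E))/(E - 39) = (-50 + d - E)/(-39 + E))
(l(o(-5, -4), 122) + 2529)/(38252 + 48170) = ((-50 - 5 - 1*122)/(-39 + 122) + 2529)/(38252 + 48170) = ((-50 - 5 - 122)/83 + 2529)/86422 = ((1/83)*(-177) + 2529)*(1/86422) = (-177/83 + 2529)*(1/86422) = (209730/83)*(1/86422) = 104865/3586513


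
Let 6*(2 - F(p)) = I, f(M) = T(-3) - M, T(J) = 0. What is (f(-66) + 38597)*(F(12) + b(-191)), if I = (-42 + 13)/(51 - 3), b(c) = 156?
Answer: 1760442379/288 ≈ 6.1126e+6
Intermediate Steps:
f(M) = -M (f(M) = 0 - M = -M)
I = -29/48 ≈ -0.60417
F(p) = 605/288 (F(p) = 2 - 1/6*(-29/48) = 2 + 29/288 = 605/288)
(f(-66) + 38597)*(F(12) + b(-191)) = (-1*(-66) + 38597)*(605/288 + 156) = (66 + 38597)*(45533/288) = 38663*(45533/288) = 1760442379/288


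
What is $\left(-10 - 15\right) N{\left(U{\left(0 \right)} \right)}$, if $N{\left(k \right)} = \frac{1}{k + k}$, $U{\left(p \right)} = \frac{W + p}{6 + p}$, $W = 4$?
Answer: $- \frac{75}{4} \approx -18.75$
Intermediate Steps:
$U{\left(p \right)} = \frac{4 + p}{6 + p}$
$N{\left(k \right)} = \frac{1}{2 k}$
$\left(-10 - 15\right) N{\left(U{\left(0 \right)} \right)} = \left(-10 - 15\right) \frac{1}{2 \frac{4 + 0}{6 + 0}} = - 25 \frac{1}{2 \cdot \frac{1}{6} \cdot 4} = - 25 \frac{1}{2 \cdot \frac{2}{3}} = - 25 \cdot \frac{1}{2} \cdot \frac{3}{2} = \left(-25\right) \frac{3}{4} = - \frac{75}{4}$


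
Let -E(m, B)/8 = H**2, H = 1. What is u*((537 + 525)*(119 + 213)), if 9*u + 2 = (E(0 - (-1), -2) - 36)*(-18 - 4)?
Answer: 37844016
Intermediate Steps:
E(m, B) = -8 (E(m, B) = -8*1**2 = -8*1 = -8)
u = 322/3 (u = -2/9 + ((-8 - 36)*(-18 - 4))/9 = -2/9 + (-44*(-22))/9 = -2/9 + (1/9)*968 = -2/9 + 968/9 = 322/3 ≈ 107.33)
u*((537 + 525)*(119 + 213)) = 322*((537 + 525)*(119 + 213))/3 = 322*(1062*332)/3 = (322/3)*352584 = 37844016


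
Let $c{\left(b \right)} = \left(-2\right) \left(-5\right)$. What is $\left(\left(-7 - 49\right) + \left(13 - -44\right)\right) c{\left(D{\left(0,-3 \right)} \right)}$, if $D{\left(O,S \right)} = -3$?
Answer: $10$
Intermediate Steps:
$c{\left(b \right)} = 10$
$\left(\left(-7 - 49\right) + \left(13 - -44\right)\right) c{\left(D{\left(0,-3 \right)} \right)} = \left(\left(-7 - 49\right) + \left(13 - -44\right)\right) 10 = \left(-56 + \left(13 + 44\right)\right) 10 = \left(-56 + 57\right) 10 = 1 \cdot 10 = 10$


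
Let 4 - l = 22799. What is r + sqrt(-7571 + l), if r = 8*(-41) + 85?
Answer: -243 + 3*I*sqrt(3374) ≈ -243.0 + 174.26*I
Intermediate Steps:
l = -22795 (l = 4 - 1*22799 = 4 - 22799 = -22795)
r = -243 (r = -328 + 85 = -243)
r + sqrt(-7571 + l) = -243 + sqrt(-7571 - 22795) = -243 + sqrt(-30366) = -243 + 3*I*sqrt(3374)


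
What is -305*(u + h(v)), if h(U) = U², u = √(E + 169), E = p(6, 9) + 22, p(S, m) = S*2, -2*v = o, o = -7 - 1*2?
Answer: -24705/4 - 305*√203 ≈ -10522.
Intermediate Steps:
o = -9 (o = -7 - 2 = -9)
v = 9/2 (v = -½*(-9) = 9/2 ≈ 4.5000)
p(S, m) = 2*S
E = 34 (E = 2*6 + 22 = 12 + 22 = 34)
u = √203 (u = √(34 + 169) = √203 ≈ 14.248)
-305*(u + h(v)) = -305*(√203 + (9/2)²) = -305*(√203 + 81/4) = -305*(81/4 + √203) = -24705/4 - 305*√203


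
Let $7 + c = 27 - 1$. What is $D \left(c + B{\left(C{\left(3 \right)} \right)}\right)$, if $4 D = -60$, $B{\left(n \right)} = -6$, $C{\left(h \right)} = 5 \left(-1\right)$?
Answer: $-195$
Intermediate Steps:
$C{\left(h \right)} = -5$
$D = -15$ ($D = \frac{1}{4} \left(-60\right) = -15$)
$c = 19$ ($c = -7 + \left(27 - 1\right) = -7 + 26 = 19$)
$D \left(c + B{\left(C{\left(3 \right)} \right)}\right) = - 15 \left(19 - 6\right) = \left(-15\right) 13 = -195$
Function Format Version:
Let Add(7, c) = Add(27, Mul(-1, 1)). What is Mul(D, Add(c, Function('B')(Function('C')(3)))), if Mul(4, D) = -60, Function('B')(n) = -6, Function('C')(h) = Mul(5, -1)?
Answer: -195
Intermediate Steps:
Function('C')(h) = -5
D = -15 (D = Mul(Rational(1, 4), -60) = -15)
c = 19 (c = Add(-7, Add(27, Mul(-1, 1))) = Add(-7, Add(27, -1)) = Add(-7, 26) = 19)
Mul(D, Add(c, Function('B')(Function('C')(3)))) = Mul(-15, Add(19, -6)) = Mul(-15, 13) = -195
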